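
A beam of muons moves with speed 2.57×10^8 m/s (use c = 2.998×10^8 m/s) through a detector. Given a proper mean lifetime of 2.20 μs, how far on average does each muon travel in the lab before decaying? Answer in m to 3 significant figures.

β = v/c = 2.57×10^8 / 2.998×10^8 = 0.85724
γ = 1/√(1 − 0.85724²) = 1.9420
Dilated lifetime: Δt = γτ₀ = 1.9420 × 2.20 μs = 4.2725 μs
d = vΔt = 0.85724c × 4.2725 μs = 2.5700×10^8 m/s × 4.2725×10^-6 s = 1100 m

d ≈ 1100 m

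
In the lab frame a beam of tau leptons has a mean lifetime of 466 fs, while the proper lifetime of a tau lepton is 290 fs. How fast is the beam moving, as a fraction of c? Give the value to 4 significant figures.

β ≈ 0.7828

γ = Δt/τ₀ = 466/290 = 1.60690
β = √(1 − 1/γ²) = √(1 − 1/1.60690²) = 0.7828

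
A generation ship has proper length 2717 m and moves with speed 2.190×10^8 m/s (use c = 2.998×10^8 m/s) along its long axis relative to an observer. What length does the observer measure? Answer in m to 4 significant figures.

L ≈ 1856 m

β = v/c = 2.190×10^8 / 2.998×10^8 = 0.730487
γ = 1/√(1 − 0.730487²) = 1.46429
Length contraction: L = L₀/γ = 2717/1.46429 = 1856 m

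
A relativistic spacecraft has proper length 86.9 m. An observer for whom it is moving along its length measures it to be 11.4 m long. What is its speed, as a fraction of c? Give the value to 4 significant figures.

γ = L₀/L = 86.9/11.4 = 7.62281
β = √(1 − 1/γ²) = 0.9914

β ≈ 0.9914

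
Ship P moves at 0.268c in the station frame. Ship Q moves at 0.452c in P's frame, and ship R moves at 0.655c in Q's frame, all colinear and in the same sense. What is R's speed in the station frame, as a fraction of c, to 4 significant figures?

u ≈ 0.9131c

Compose boost 2: (0.452 + 0.268)/(1 + 0.452×0.268) = 0.7200/1.12114 = 0.642206
Compose boost 3: (0.655 + 0.642206)/(1 + 0.655×0.642206) = 1.29721/1.42064 = 0.9131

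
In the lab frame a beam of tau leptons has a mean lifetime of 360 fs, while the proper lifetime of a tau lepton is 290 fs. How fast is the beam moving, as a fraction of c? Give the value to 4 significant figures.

β ≈ 0.5925

γ = Δt/τ₀ = 360/290 = 1.24138
β = √(1 − 1/γ²) = √(1 − 1/1.24138²) = 0.5925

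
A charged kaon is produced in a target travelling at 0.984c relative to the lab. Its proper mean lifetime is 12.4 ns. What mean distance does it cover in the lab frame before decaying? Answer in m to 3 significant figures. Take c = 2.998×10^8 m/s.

d ≈ 20.5 m

γ = 1/√(1 − 0.984²) = 5.6127
Dilated lifetime: Δt = γτ₀ = 5.6127 × 12.4 ns = 69.597 ns
d = vΔt = 0.984c × 69.597 ns = 2.9500×10^8 m/s × 6.9597×10^-8 s = 20.5 m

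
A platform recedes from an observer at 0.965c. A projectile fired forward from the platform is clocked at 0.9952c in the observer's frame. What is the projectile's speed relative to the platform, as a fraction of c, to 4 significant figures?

u' ≈ 0.7620c

Inverse velocity addition: u' = (u − v)/(1 − uv/c²)
= (0.9952 − 0.965)/(1 − 0.9952×0.965) = 0.03020/0.0396320 = 0.7620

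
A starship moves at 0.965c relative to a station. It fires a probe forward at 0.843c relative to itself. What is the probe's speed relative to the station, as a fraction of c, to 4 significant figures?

Relativistic velocity addition: u = (u' + v)/(1 + u'v/c²)
= (0.843 + 0.965)/(1 + 0.843×0.965) = 1.808/1.81350 = 0.9970

u ≈ 0.9970c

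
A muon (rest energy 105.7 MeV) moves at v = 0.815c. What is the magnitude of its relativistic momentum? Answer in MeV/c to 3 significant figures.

γ = 1/√(1 − 0.815²) = 1.7257
p = γβm₀c = 1.7257 × 0.815 × 105.7 MeV/c = 149 MeV/c

p ≈ 149 MeV/c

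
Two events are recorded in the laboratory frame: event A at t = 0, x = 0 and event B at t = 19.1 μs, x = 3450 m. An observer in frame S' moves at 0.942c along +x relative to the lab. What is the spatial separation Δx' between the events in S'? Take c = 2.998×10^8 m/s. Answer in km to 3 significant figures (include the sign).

γ = 1/√(1 − 0.942²) = 2.9796
Δx' = γ(Δx − vΔt) = 2.9796 × (3450 m − 0.942×(2.998×10^8 m/s)×19.1×10^-6 s)
= 2.9796 × (-1944.1 m) = -5.79 km

Δx' ≈ -5.79 km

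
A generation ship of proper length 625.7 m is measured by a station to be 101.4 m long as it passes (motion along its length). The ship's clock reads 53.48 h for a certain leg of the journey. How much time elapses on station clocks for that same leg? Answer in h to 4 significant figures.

Δt ≈ 330.0 h

Length contraction ⇒ γ = L₀/L = 625.7/101.4 = 6.17061
Time dilation: Δt = γτ₀ = 6.17061 × 53.48 h = 330.0 h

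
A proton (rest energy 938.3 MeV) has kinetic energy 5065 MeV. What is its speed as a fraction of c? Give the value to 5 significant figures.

β ≈ 0.98771

γ = 1 + K/(m₀c²) = 1 + 5065/938.3 = 6.398060
β = √(1 − 1/γ²) = 0.98771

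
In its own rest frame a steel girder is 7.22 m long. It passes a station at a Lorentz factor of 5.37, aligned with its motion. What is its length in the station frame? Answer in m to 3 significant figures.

L ≈ 1.34 m

γ = 5.37 (given)
Length contraction: L = L₀/γ = 7.22/5.37 = 1.34 m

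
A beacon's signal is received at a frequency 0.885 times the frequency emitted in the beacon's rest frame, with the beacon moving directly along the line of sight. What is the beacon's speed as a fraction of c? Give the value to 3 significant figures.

f_obs/f_src = √((1−β)/(1+β)) = 0.885  ⇒  (1−β)/(1+β) = 0.78323
β = |1 − D²|/(1 + D²) = |1 − 0.78323|/(1 + 0.78323) = 0.122

β ≈ 0.122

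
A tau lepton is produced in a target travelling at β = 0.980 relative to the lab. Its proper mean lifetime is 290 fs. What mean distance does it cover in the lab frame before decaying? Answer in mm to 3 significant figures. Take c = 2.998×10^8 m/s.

d ≈ 0.428 mm

γ = 1/√(1 − 0.980²) = 5.0252
Dilated lifetime: Δt = γτ₀ = 5.0252 × 290 fs = 1457.3 fs
d = vΔt = 0.980c × 1457.3 fs = 2.9380×10^8 m/s × 1.4573×10^-12 s = 0.428 mm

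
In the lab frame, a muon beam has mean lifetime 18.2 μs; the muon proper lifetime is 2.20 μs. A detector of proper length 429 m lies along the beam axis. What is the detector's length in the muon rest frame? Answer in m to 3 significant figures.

L ≈ 51.9 m

Time dilation ⇒ γ = Δt/τ₀ = 18.2/2.20 = 8.2727
Length contraction: L = L₀/γ = 429/8.2727 = 51.9 m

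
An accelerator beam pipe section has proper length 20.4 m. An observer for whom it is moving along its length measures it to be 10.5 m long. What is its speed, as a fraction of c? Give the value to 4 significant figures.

β ≈ 0.8574

γ = L₀/L = 20.4/10.5 = 1.94286
β = √(1 − 1/γ²) = 0.8574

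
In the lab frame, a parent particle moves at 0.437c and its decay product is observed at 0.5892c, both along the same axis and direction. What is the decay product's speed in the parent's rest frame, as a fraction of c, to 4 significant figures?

u' ≈ 0.2050c

Inverse velocity addition: u' = (u − v)/(1 − uv/c²)
= (0.5892 − 0.437)/(1 − 0.5892×0.437) = 0.1522/0.742520 = 0.2050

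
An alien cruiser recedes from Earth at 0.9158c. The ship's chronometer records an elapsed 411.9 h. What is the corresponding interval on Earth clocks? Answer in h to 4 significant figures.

γ = 1/√(1 − 0.9158²) = 2.48983
Time dilation: Δt = γτ₀ = 2.48983 × 411.9 h = 1026 h

Δt ≈ 1026 h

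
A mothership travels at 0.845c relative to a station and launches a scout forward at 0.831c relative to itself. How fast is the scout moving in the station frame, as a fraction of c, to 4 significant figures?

u ≈ 0.9846c

Compose boost 2: (0.831 + 0.845)/(1 + 0.831×0.845) = 1.676/1.70219 = 0.9846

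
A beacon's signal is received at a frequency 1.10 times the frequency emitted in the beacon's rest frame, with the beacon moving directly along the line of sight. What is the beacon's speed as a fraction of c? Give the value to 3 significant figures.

f_obs/f_src = √((1+β)/(1−β)) = 1.10  ⇒  (1+β)/(1−β) = 1.2100
β = |1 − D²|/(1 + D²) = |1 − 1.2100|/(1 + 1.2100) = 0.0950

β ≈ 0.0950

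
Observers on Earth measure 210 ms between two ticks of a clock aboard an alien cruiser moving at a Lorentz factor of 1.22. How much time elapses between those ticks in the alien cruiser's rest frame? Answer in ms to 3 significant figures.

τ₀ ≈ 172 ms

γ = 1.22 (given)
Proper time: τ₀ = Δt/γ = 210/1.22 = 172 ms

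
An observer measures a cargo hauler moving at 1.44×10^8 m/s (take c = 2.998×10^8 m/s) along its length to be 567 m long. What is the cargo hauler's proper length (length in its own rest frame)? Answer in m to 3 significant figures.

β = v/c = 1.44×10^8 / 2.998×10^8 = 0.48032
γ = 1/√(1 − 0.48032²) = 1.1401
L₀ = γL = 1.1401 × 567 = 646 m

L₀ ≈ 646 m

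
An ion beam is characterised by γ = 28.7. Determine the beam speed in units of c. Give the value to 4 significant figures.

β = √(1 − 1/γ²) = √(1 − 1/28.7²) = √(0.998786) = 0.9994

β ≈ 0.9994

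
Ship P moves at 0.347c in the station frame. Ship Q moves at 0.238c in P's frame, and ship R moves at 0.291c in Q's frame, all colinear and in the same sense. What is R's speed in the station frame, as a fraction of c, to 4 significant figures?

Compose boost 2: (0.238 + 0.347)/(1 + 0.238×0.347) = 0.5850/1.08259 = 0.540373
Compose boost 3: (0.291 + 0.540373)/(1 + 0.291×0.540373) = 0.831373/1.15725 = 0.7184

u ≈ 0.7184c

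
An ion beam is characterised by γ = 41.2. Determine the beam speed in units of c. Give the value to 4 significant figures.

β = √(1 − 1/γ²) = √(1 − 1/41.2²) = √(0.999411) = 0.9997

β ≈ 0.9997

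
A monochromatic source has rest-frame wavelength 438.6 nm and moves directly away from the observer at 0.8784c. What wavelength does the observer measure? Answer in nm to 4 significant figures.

Relativistic Doppler: λ_obs = λ_src √((1+β)/(1−β))
= 438.6 × √(1.87840/0.121600) = 438.6 × 3.93031 = 1724 nm

λ_obs ≈ 1724 nm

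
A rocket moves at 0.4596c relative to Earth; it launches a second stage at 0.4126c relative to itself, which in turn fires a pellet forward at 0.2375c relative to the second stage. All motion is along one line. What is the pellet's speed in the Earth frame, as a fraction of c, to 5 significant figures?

Compose boost 2: (0.4126 + 0.4596)/(1 + 0.4126×0.4596) = 0.87220/1.189631 = 0.7331685
Compose boost 3: (0.2375 + 0.7331685)/(1 + 0.2375×0.7331685) = 0.9706685/1.174128 = 0.82671

u ≈ 0.82671c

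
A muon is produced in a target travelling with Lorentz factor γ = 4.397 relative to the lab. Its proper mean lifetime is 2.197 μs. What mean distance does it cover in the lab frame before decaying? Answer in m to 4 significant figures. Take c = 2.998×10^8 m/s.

d ≈ 2820 m

β = √(1 − 1/γ²) = √(1 − 1/4.397²) = 0.973795
Dilated lifetime: Δt = γτ₀ = 4.397 × 2.197 μs = 9.66021 μs
d = vΔt = 0.973795c × 9.66021 μs = 2.91944×10^8 m/s × 9.66021×10^-6 s = 2820 m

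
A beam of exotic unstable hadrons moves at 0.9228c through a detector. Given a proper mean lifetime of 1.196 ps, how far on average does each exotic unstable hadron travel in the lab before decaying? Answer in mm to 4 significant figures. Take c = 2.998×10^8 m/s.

γ = 1/√(1 − 0.9228²) = 2.59552
Dilated lifetime: Δt = γτ₀ = 2.59552 × 1.196 ps = 3.10424 ps
d = vΔt = 0.9228c × 3.10424 ps = 2.76655×10^8 m/s × 3.10424×10^-12 s = 0.8588 mm

d ≈ 0.8588 mm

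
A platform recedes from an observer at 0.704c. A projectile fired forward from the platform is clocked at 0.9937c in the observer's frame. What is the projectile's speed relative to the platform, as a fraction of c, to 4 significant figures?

Inverse velocity addition: u' = (u − v)/(1 − uv/c²)
= (0.9937 − 0.704)/(1 − 0.9937×0.704) = 0.2897/0.300435 = 0.9643

u' ≈ 0.9643c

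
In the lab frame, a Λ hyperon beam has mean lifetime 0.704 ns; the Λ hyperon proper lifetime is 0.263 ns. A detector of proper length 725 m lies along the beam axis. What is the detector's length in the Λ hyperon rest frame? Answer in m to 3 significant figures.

Time dilation ⇒ γ = Δt/τ₀ = 0.704/0.263 = 2.6768
Length contraction: L = L₀/γ = 725/2.6768 = 271 m

L ≈ 271 m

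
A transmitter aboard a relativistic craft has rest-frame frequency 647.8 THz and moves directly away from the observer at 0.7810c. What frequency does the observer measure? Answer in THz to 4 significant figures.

f_obs ≈ 227.2 THz

Relativistic Doppler: f_obs = f_src √((1−β)/(1+β))
= 647.8 × √(0.219000/1.78100) = 647.8 × 0.350663 = 227.2 THz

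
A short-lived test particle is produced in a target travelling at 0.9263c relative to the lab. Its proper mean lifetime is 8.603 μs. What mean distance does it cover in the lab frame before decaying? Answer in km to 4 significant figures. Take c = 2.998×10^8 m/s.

d ≈ 6.341 km

γ = 1/√(1 − 0.9263²) = 2.65402
Dilated lifetime: Δt = γτ₀ = 2.65402 × 8.603 μs = 22.8325 μs
d = vΔt = 0.9263c × 22.8325 μs = 2.77705×10^8 m/s × 2.28325×10^-5 s = 6.341 km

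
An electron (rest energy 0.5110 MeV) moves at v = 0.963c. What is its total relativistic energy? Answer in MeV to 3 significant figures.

E ≈ 1.90 MeV

γ = 1/√(1 − 0.963²) = 3.7106
E = γm₀c² = 3.7106 × 0.5110 MeV = 1.90 MeV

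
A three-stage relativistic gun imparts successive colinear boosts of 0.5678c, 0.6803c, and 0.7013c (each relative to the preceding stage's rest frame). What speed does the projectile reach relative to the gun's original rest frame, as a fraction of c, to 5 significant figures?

u ≈ 0.98175c

Compose boost 2: (0.6803 + 0.5678)/(1 + 0.6803×0.5678) = 1.2481/1.386274 = 0.9003268
Compose boost 3: (0.7013 + 0.9003268)/(1 + 0.7013×0.9003268) = 1.601627/1.631399 = 0.98175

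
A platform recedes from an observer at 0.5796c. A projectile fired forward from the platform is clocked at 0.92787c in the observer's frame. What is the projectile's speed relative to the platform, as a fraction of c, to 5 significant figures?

u' ≈ 0.75349c

Inverse velocity addition: u' = (u − v)/(1 − uv/c²)
= (0.92787 − 0.5796)/(1 − 0.92787×0.5796) = 0.34827/0.4622065 = 0.75349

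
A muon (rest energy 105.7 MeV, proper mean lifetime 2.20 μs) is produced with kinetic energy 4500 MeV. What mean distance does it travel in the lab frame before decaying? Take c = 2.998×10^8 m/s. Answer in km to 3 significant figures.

d ≈ 28.7 km

γ = 1 + K/(m₀c²) = 1 + 4500/105.7 = 43.573
β = √(1 − 1/γ²) = 0.99974
Dilated lifetime: γτ₀ = 43.573 × 2.20 μs = 95.861 μs
d = βc·γτ₀ = 0.99974 × (2.998×10^8 m/s) × 9.5861×10^-5 s = 28.7 km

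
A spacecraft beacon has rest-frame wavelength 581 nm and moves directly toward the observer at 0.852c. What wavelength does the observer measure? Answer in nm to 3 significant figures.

λ_obs ≈ 164 nm

Relativistic Doppler: λ_obs = λ_src √((1−β)/(1+β))
= 581 × √(0.14800/1.8520) = 581 × 0.28269 = 164 nm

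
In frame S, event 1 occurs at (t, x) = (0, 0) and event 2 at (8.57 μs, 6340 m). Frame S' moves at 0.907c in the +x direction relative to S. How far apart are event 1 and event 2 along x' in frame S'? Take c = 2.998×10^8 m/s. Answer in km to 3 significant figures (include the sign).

Δx' ≈ 9.52 km

γ = 1/√(1 − 0.907²) = 2.3746
Δx' = γ(Δx − vΔt) = 2.3746 × (6340 m − 0.907×(2.998×10^8 m/s)×8.57×10^-6 s)
= 2.3746 × (4009.7 m) = 9.52 km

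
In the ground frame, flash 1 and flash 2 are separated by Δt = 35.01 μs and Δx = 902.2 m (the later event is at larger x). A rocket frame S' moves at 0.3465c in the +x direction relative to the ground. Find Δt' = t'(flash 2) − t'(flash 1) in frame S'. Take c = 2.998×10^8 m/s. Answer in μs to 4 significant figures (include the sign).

γ = 1/√(1 − 0.3465²) = 1.06604
Δt' = γ(Δt − vΔx/c²) = 1.06604 × (35.01 μs − 0.3465×902.2 m / (2.998×10^8 m/s))
= 1.06604 × (33.9673 μs) = 36.21 μs

Δt' ≈ 36.21 μs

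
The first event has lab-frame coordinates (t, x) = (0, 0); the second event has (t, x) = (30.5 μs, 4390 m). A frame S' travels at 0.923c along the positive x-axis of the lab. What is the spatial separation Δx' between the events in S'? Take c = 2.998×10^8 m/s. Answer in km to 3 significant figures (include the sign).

Δx' ≈ -10.5 km

γ = 1/√(1 − 0.923²) = 2.5988
Δx' = γ(Δx − vΔt) = 2.5988 × (4390 m − 0.923×(2.998×10^8 m/s)×30.5×10^-6 s)
= 2.5988 × (-4049.8 m) = -10.5 km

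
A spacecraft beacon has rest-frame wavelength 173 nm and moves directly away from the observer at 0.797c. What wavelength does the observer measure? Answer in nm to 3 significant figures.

Relativistic Doppler: λ_obs = λ_src √((1+β)/(1−β))
= 173 × √(1.7970/0.20300) = 173 × 2.9753 = 515 nm

λ_obs ≈ 515 nm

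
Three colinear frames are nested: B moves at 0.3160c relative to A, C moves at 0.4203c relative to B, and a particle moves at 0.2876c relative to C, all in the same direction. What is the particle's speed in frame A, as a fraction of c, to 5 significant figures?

u ≈ 0.78991c

Compose boost 2: (0.4203 + 0.3160)/(1 + 0.4203×0.3160) = 0.73630/1.132815 = 0.6499739
Compose boost 3: (0.2876 + 0.6499739)/(1 + 0.2876×0.6499739) = 0.9375739/1.186932 = 0.78991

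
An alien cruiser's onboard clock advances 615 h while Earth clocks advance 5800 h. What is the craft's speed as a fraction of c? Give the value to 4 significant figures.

γ = Δt/τ₀ = 5800/615 = 9.43089
β = √(1 − 1/γ²) = √(1 − 1/9.43089²) = 0.9944

β ≈ 0.9944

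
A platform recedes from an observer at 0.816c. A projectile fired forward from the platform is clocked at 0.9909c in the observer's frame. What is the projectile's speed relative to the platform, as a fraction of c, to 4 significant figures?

u' ≈ 0.9137c

Inverse velocity addition: u' = (u − v)/(1 − uv/c²)
= (0.9909 − 0.816)/(1 − 0.9909×0.816) = 0.1749/0.191426 = 0.9137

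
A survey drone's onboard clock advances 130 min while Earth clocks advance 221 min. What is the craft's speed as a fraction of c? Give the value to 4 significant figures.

γ = Δt/τ₀ = 221/130 = 1.70000
β = √(1 − 1/γ²) = √(1 − 1/1.70000²) = 0.8087

β ≈ 0.8087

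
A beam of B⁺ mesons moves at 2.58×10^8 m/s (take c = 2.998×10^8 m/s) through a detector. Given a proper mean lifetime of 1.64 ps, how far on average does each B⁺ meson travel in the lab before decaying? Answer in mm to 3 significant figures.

β = v/c = 2.58×10^8 / 2.998×10^8 = 0.86057
γ = 1/√(1 − 0.86057²) = 1.9634
Dilated lifetime: Δt = γτ₀ = 1.9634 × 1.64 ps = 3.2199 ps
d = vΔt = 0.86057c × 3.2199 ps = 2.5800×10^8 m/s × 3.2199×10^-12 s = 0.831 mm

d ≈ 0.831 mm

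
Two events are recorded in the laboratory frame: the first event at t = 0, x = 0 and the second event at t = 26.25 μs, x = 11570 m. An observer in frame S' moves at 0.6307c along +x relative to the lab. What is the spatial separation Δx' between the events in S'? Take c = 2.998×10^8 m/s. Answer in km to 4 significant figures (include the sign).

γ = 1/√(1 − 0.6307²) = 1.28862
Δx' = γ(Δx − vΔt) = 1.28862 × (11570 m − 0.6307×(2.998×10^8 m/s)×26.25×10^-6 s)
= 1.28862 × (6606.55 m) = 8.513 km

Δx' ≈ 8.513 km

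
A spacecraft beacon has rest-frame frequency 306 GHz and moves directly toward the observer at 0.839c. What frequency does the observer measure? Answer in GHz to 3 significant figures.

f_obs ≈ 1030 GHz

Relativistic Doppler: f_obs = f_src √((1+β)/(1−β))
= 306 × √(1.8390/0.16100) = 306 × 3.3797 = 1030 GHz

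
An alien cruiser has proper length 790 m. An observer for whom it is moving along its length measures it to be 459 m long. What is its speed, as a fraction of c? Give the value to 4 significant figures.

β ≈ 0.8139

γ = L₀/L = 790/459 = 1.72113
β = √(1 − 1/γ²) = 0.8139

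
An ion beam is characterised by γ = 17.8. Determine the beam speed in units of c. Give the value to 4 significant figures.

β = √(1 − 1/γ²) = √(1 − 1/17.8²) = √(0.996844) = 0.9984

β ≈ 0.9984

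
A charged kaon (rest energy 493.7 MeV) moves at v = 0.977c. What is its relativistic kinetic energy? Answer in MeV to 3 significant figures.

K ≈ 1820 MeV

γ = 1/√(1 − 0.977²) = 4.6896
K = (γ − 1)m₀c² = (4.6896 − 1) × 493.7 MeV = 3.6896 × 493.7 MeV = 1820 MeV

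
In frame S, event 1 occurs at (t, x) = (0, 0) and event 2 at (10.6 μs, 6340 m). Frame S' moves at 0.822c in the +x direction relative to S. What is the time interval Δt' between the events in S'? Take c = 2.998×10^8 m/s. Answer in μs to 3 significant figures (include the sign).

γ = 1/√(1 − 0.822²) = 1.7560
Δt' = γ(Δt − vΔx/c²) = 1.7560 × (10.6 μs − 0.822×6340 m / (2.998×10^8 m/s))
= 1.7560 × (-6.7832 μs) = -11.9 μs

Δt' ≈ -11.9 μs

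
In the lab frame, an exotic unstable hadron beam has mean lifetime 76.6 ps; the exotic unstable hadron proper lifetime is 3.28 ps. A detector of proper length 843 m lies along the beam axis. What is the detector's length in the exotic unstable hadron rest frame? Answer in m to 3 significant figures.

L ≈ 36.1 m

Time dilation ⇒ γ = Δt/τ₀ = 76.6/3.28 = 23.354
Length contraction: L = L₀/γ = 843/23.354 = 36.1 m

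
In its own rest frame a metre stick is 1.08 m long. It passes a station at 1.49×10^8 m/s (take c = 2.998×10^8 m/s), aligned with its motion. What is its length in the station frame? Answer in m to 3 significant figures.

β = v/c = 1.49×10^8 / 2.998×10^8 = 0.49700
γ = 1/√(1 − 0.49700²) = 1.1524
Length contraction: L = L₀/γ = 1.08/1.1524 = 0.937 m

L ≈ 0.937 m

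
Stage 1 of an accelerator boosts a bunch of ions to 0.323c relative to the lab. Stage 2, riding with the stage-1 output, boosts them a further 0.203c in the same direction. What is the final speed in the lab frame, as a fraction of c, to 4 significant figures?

Compose boost 2: (0.203 + 0.323)/(1 + 0.203×0.323) = 0.5260/1.06557 = 0.4936

u ≈ 0.4936c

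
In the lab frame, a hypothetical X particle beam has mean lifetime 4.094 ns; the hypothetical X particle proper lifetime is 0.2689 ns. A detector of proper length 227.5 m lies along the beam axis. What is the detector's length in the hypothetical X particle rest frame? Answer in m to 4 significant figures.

Time dilation ⇒ γ = Δt/τ₀ = 4.094/0.2689 = 15.2250
Length contraction: L = L₀/γ = 227.5/15.2250 = 14.94 m

L ≈ 14.94 m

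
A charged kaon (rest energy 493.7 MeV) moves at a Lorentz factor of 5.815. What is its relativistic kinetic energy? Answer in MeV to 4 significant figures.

K ≈ 2377 MeV

γ = 5.815 (given)
K = (γ − 1)m₀c² = (5.815 − 1) × 493.7 MeV = 4.81500 × 493.7 MeV = 2377 MeV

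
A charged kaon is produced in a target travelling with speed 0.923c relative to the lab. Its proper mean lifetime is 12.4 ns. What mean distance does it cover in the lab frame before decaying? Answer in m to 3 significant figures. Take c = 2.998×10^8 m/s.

γ = 1/√(1 − 0.923²) = 2.5988
Dilated lifetime: Δt = γτ₀ = 2.5988 × 12.4 ns = 32.225 ns
d = vΔt = 0.923c × 32.225 ns = 2.7672×10^8 m/s × 3.2225×10^-8 s = 8.92 m

d ≈ 8.92 m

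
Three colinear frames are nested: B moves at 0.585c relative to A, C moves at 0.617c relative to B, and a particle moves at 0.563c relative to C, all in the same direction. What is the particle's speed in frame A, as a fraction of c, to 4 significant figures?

u ≈ 0.9659c

Compose boost 2: (0.617 + 0.585)/(1 + 0.617×0.585) = 1.202/1.36095 = 0.883210
Compose boost 3: (0.563 + 0.883210)/(1 + 0.563×0.883210) = 1.44621/1.49725 = 0.9659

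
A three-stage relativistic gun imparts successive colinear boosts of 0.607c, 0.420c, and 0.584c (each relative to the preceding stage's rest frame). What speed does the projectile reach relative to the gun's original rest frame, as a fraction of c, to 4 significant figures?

u ≈ 0.9489c

Compose boost 2: (0.420 + 0.607)/(1 + 0.420×0.607) = 1.027/1.25494 = 0.818366
Compose boost 3: (0.584 + 0.818366)/(1 + 0.584×0.818366) = 1.40237/1.47793 = 0.9489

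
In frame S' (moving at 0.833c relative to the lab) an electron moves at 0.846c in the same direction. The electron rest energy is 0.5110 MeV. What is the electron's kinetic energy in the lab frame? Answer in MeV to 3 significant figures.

K ≈ 2.44 MeV

u_lab = (0.846 + 0.833)/(1 + 0.846×0.833) = 0.984914
γ = 1/√(1 − 0.984914²) = 5.7788
K = (γ − 1)m₀c² = (5.7788 − 1) × 0.5110 = 4.7788 × 0.5110 = 2.44 MeV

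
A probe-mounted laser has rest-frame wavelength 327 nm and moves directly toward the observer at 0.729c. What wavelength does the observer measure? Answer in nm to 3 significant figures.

Relativistic Doppler: λ_obs = λ_src √((1−β)/(1+β))
= 327 × √(0.27100/1.7290) = 327 × 0.39590 = 129 nm

λ_obs ≈ 129 nm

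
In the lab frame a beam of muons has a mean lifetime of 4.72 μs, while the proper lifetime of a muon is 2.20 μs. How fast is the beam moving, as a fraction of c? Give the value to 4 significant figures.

γ = Δt/τ₀ = 4.72/2.20 = 2.14545
β = √(1 − 1/γ²) = √(1 − 1/2.14545²) = 0.8847

β ≈ 0.8847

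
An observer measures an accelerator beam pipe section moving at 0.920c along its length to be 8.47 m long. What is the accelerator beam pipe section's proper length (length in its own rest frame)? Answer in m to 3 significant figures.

γ = 1/√(1 − 0.920²) = 2.5516
L₀ = γL = 2.5516 × 8.47 = 21.6 m

L₀ ≈ 21.6 m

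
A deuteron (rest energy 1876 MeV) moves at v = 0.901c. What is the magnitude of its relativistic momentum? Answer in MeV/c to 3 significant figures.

p ≈ 3900 MeV/c

γ = 1/√(1 − 0.901²) = 2.3051
p = γβm₀c = 2.3051 × 0.901 × 1876 MeV/c = 3900 MeV/c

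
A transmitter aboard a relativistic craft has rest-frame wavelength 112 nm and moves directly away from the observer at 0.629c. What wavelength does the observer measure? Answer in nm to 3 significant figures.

λ_obs ≈ 235 nm

Relativistic Doppler: λ_obs = λ_src √((1+β)/(1−β))
= 112 × √(1.6290/0.37100) = 112 × 2.0954 = 235 nm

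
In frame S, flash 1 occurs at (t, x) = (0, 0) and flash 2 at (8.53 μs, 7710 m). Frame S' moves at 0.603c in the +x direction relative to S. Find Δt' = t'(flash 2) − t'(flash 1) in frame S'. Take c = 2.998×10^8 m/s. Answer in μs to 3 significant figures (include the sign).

Δt' ≈ -8.75 μs

γ = 1/√(1 − 0.603²) = 1.2535
Δt' = γ(Δt − vΔx/c²) = 1.2535 × (8.53 μs − 0.603×7710 m / (2.998×10^8 m/s))
= 1.2535 × (-6.9774 μs) = -8.75 μs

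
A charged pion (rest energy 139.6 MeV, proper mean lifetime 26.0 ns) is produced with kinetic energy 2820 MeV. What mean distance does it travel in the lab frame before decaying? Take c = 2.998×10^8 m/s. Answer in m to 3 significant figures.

d ≈ 165 m

γ = 1 + K/(m₀c²) = 1 + 2820/139.6 = 21.201
β = √(1 − 1/γ²) = 0.99889
Dilated lifetime: γτ₀ = 21.201 × 26.0 ns = 551.21 ns
d = βc·γτ₀ = 0.99889 × (2.998×10^8 m/s) × 5.5121×10^-7 s = 165 m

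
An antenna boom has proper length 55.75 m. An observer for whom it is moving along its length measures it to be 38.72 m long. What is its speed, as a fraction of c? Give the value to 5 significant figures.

γ = L₀/L = 55.75/38.72 = 1.439824
β = √(1 − 1/γ²) = 0.71946

β ≈ 0.71946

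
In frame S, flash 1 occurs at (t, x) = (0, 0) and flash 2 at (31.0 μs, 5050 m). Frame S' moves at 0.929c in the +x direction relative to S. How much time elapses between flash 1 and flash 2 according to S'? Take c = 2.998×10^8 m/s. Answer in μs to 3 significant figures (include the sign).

γ = 1/√(1 − 0.929²) = 2.7021
Δt' = γ(Δt − vΔx/c²) = 2.7021 × (31.0 μs − 0.929×5050 m / (2.998×10^8 m/s))
= 2.7021 × (15.351 μs) = 41.5 μs

Δt' ≈ 41.5 μs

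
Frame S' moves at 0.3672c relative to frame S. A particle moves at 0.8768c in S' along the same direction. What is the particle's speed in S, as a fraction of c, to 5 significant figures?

Relativistic velocity addition: u = (u' + v)/(1 + u'v/c²)
= (0.8768 + 0.3672)/(1 + 0.8768×0.3672) = 1.2440/1.321961 = 0.94103

u ≈ 0.94103c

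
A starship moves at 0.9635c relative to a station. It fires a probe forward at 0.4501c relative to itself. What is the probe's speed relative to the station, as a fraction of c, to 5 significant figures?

Relativistic velocity addition: u = (u' + v)/(1 + u'v/c²)
= (0.4501 + 0.9635)/(1 + 0.4501×0.9635) = 1.4136/1.433671 = 0.98600

u ≈ 0.98600c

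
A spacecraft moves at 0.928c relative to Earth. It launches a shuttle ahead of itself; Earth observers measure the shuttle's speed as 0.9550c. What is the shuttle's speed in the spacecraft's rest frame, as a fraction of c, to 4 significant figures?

Inverse velocity addition: u' = (u − v)/(1 − uv/c²)
= (0.9550 − 0.928)/(1 − 0.9550×0.928) = 0.02700/0.113760 = 0.2373

u' ≈ 0.2373c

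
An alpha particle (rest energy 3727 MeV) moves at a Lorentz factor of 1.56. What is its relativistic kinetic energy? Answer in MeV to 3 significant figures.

K ≈ 2090 MeV

γ = 1.56 (given)
K = (γ − 1)m₀c² = (1.56 − 1) × 3727 MeV = 0.56000 × 3727 MeV = 2090 MeV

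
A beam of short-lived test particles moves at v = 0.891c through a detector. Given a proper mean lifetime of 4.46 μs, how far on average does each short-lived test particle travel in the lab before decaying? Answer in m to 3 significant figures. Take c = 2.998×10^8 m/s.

γ = 1/√(1 − 0.891²) = 2.2026
Dilated lifetime: Δt = γτ₀ = 2.2026 × 4.46 μs = 9.8237 μs
d = vΔt = 0.891c × 9.8237 μs = 2.6712×10^8 m/s × 9.8237×10^-6 s = 2620 m

d ≈ 2620 m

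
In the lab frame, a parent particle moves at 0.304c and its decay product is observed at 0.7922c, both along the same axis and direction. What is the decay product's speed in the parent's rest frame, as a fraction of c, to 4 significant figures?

Inverse velocity addition: u' = (u − v)/(1 − uv/c²)
= (0.7922 − 0.304)/(1 − 0.7922×0.304) = 0.4882/0.759171 = 0.6431

u' ≈ 0.6431c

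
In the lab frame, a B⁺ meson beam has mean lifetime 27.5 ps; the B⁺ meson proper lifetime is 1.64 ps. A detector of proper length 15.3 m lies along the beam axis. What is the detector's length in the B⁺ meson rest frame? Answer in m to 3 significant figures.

Time dilation ⇒ γ = Δt/τ₀ = 27.5/1.64 = 16.768
Length contraction: L = L₀/γ = 15.3/16.768 = 0.912 m

L ≈ 0.912 m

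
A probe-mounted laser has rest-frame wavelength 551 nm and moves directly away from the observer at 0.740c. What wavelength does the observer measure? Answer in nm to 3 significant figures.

Relativistic Doppler: λ_obs = λ_src √((1+β)/(1−β))
= 551 × √(1.7400/0.26000) = 551 × 2.5869 = 1430 nm

λ_obs ≈ 1430 nm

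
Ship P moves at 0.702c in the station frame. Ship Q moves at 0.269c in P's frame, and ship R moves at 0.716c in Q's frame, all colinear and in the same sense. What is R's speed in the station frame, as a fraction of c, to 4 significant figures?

u ≈ 0.9672c

Compose boost 2: (0.269 + 0.702)/(1 + 0.269×0.702) = 0.9710/1.18884 = 0.816764
Compose boost 3: (0.716 + 0.816764)/(1 + 0.716×0.816764) = 1.53276/1.58480 = 0.9672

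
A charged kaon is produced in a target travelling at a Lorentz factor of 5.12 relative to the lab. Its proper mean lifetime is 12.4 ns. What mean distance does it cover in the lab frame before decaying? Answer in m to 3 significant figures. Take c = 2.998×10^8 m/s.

β = √(1 − 1/γ²) = √(1 − 1/5.12²) = 0.98074
Dilated lifetime: Δt = γτ₀ = 5.12 × 12.4 ns = 63.488 ns
d = vΔt = 0.98074c × 63.488 ns = 2.9403×10^8 m/s × 6.3488×10^-8 s = 18.7 m

d ≈ 18.7 m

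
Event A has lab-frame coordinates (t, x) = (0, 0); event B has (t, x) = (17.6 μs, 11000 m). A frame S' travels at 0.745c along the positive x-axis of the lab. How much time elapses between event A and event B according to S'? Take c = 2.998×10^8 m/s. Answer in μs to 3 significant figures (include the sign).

Δt' ≈ -14.6 μs

γ = 1/√(1 − 0.745²) = 1.4991
Δt' = γ(Δt − vΔx/c²) = 1.4991 × (17.6 μs − 0.745×11000 m / (2.998×10^8 m/s))
= 1.4991 × (-9.7349 μs) = -14.6 μs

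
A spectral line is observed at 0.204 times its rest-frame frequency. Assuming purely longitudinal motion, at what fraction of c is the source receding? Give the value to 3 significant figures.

f_obs/f_src = √((1−β)/(1+β)) = 0.204  ⇒  (1−β)/(1+β) = 0.041616
β = |1 − D²|/(1 + D²) = |1 − 0.041616|/(1 + 0.041616) = 0.920

β ≈ 0.920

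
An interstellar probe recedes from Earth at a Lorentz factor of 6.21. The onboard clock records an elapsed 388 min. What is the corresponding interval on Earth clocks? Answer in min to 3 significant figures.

γ = 6.21 (given)
Time dilation: Δt = γτ₀ = 6.21 × 388 min = 2410 min

Δt ≈ 2410 min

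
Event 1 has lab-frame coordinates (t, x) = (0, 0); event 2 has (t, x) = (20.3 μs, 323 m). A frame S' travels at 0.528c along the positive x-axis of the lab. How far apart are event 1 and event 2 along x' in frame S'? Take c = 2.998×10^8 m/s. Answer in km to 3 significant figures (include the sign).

Δx' ≈ -3.40 km

γ = 1/√(1 − 0.528²) = 1.1775
Δx' = γ(Δx − vΔt) = 1.1775 × (323 m − 0.528×(2.998×10^8 m/s)×20.3×10^-6 s)
= 1.1775 × (-2890.4 m) = -3.40 km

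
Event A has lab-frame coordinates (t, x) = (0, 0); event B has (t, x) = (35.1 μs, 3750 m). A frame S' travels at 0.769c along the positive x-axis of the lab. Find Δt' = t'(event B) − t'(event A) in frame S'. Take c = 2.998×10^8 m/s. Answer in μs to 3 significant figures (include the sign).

Δt' ≈ 39.9 μs

γ = 1/√(1 − 0.769²) = 1.5643
Δt' = γ(Δt − vΔx/c²) = 1.5643 × (35.1 μs − 0.769×3750 m / (2.998×10^8 m/s))
= 1.5643 × (25.481 μs) = 39.9 μs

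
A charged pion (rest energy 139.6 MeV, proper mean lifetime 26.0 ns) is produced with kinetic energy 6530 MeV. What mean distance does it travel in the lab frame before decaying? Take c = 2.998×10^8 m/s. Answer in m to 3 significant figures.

d ≈ 372 m

γ = 1 + K/(m₀c²) = 1 + 6530/139.6 = 47.777
β = √(1 − 1/γ²) = 0.99978
Dilated lifetime: γτ₀ = 47.777 × 26.0 ns = 1242.2 ns
d = βc·γτ₀ = 0.99978 × (2.998×10^8 m/s) × 1.2422×10^-6 s = 372 m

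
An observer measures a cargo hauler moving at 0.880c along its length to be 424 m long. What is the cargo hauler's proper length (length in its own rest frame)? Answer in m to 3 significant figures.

L₀ ≈ 893 m

γ = 1/√(1 − 0.880²) = 2.1054
L₀ = γL = 2.1054 × 424 = 893 m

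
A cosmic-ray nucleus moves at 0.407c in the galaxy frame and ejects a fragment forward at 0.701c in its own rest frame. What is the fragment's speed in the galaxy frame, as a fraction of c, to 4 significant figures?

u ≈ 0.8621c

Compose boost 2: (0.701 + 0.407)/(1 + 0.701×0.407) = 1.108/1.28531 = 0.8621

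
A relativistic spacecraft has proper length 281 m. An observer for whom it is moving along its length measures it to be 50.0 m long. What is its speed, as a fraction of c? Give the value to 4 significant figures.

γ = L₀/L = 281/50.0 = 5.62000
β = √(1 − 1/γ²) = 0.9840

β ≈ 0.9840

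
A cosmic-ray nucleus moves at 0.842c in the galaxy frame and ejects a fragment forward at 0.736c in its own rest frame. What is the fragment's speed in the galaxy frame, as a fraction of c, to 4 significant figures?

Compose boost 2: (0.736 + 0.842)/(1 + 0.736×0.842) = 1.578/1.61971 = 0.9742

u ≈ 0.9742c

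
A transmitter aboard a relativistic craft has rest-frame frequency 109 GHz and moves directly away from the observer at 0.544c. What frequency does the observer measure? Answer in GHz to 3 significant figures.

f_obs ≈ 59.2 GHz

Relativistic Doppler: f_obs = f_src √((1−β)/(1+β))
= 109 × √(0.45600/1.5440) = 109 × 0.54345 = 59.2 GHz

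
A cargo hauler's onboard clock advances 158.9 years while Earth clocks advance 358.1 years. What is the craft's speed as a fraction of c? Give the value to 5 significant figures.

γ = Δt/τ₀ = 358.1/158.9 = 2.253619
β = √(1 − 1/γ²) = √(1 − 1/2.253619²) = 0.89616

β ≈ 0.89616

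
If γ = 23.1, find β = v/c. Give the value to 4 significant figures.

β = √(1 − 1/γ²) = √(1 − 1/23.1²) = √(0.998126) = 0.9991

β ≈ 0.9991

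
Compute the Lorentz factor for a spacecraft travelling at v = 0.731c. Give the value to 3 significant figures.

γ = 1/√(1 − β²) = 1/√(1 − 0.731²) = 1/√(0.46564) = 1.47

γ ≈ 1.47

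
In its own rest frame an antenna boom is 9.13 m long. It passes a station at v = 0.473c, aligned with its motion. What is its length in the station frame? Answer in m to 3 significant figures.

L ≈ 8.04 m

γ = 1/√(1 − 0.473²) = 1.1350
Length contraction: L = L₀/γ = 9.13/1.1350 = 8.04 m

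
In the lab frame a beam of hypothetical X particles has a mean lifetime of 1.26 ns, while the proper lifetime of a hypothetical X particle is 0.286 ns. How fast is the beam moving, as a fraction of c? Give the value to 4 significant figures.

β ≈ 0.9739

γ = Δt/τ₀ = 1.26/0.286 = 4.40559
β = √(1 − 1/γ²) = √(1 − 1/4.40559²) = 0.9739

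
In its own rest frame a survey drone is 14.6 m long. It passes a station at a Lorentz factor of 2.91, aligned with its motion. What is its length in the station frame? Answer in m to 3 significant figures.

γ = 2.91 (given)
Length contraction: L = L₀/γ = 14.6/2.91 = 5.02 m

L ≈ 5.02 m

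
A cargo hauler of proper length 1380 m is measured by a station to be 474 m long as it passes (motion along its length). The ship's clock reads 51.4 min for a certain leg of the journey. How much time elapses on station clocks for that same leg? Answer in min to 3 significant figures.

Δt ≈ 150 min

Length contraction ⇒ γ = L₀/L = 1380/474 = 2.9114
Time dilation: Δt = γτ₀ = 2.9114 × 51.4 min = 150 min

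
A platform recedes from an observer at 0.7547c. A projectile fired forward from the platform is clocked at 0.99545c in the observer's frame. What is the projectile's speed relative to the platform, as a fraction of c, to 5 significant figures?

Inverse velocity addition: u' = (u − v)/(1 − uv/c²)
= (0.99545 − 0.7547)/(1 − 0.99545×0.7547) = 0.24075/0.2487339 = 0.96790

u' ≈ 0.96790c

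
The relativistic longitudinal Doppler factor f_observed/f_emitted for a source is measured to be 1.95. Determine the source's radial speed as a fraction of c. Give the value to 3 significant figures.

β ≈ 0.584

f_obs/f_src = √((1+β)/(1−β)) = 1.95  ⇒  (1+β)/(1−β) = 3.8025
β = |1 − D²|/(1 + D²) = |1 − 3.8025|/(1 + 3.8025) = 0.584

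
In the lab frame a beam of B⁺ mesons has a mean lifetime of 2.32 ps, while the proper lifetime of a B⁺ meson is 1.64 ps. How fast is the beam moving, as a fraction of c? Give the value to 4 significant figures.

γ = Δt/τ₀ = 2.32/1.64 = 1.41463
β = √(1 − 1/γ²) = √(1 − 1/1.41463²) = 0.7073

β ≈ 0.7073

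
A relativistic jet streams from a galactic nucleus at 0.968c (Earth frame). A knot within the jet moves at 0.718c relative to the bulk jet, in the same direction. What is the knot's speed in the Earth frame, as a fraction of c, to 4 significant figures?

u ≈ 0.9947c

Relativistic velocity addition: u = (u' + v)/(1 + u'v/c²)
= (0.718 + 0.968)/(1 + 0.718×0.968) = 1.686/1.69502 = 0.9947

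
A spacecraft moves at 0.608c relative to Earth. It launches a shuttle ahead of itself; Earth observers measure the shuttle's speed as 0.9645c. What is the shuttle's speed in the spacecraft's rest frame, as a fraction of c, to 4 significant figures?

Inverse velocity addition: u' = (u − v)/(1 − uv/c²)
= (0.9645 − 0.608)/(1 − 0.9645×0.608) = 0.3565/0.413584 = 0.8620

u' ≈ 0.8620c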